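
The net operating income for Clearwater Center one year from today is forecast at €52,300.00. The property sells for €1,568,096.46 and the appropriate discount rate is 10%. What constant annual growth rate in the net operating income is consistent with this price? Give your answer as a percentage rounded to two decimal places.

6.66%

P = D₁/(r−g) ⇒ g = r − D₁/P = 0.1 − €52,300.00/€1,568,096.46 = 0.066647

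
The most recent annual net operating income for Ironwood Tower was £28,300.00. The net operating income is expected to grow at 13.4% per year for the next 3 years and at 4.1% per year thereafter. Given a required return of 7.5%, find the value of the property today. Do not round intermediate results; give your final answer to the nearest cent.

£1111684.51

D_1 = 32092.20000
D_2 = 36392.55480
D_3 = 41269.15714
Terminal value at year 3: TV = D_3×(1+g_2)/(r−g_2) = 42961.19259/0.034 = 1263564.48783
P_0 = D_1/(1+r)^1 + D_2/(1+r)^2 + D_3/(1+r)^3 + TV/(1+r)^3
    = 29853.20930 + 31491.66451 + 33220.04424 + 1017119.58973 = 1111684.50778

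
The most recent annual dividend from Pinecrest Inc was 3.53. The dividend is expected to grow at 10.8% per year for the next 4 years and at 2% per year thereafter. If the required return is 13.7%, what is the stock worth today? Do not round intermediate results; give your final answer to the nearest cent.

41.00

D_1 = 3.91124
D_2 = 4.33365
D_3 = 4.80169
D_4 = 5.32027
Terminal value at year 4: TV = D_4×(1+g_2)/(r−g_2) = 5.42668/0.117 = 46.38185
P_0 = D_1/(1+r)^1 + D_2/(1+r)^2 + D_3/(1+r)^3 + D_4/(1+r)^4 + TV/(1+r)^4
    = 3.43996 + 3.35223 + 3.26673 + 3.18340 + 27.75276 = 40.99508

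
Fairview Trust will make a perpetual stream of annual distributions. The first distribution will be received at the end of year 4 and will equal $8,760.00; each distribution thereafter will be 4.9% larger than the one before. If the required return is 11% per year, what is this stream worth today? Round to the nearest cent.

Value at end of year 3: C₁ / (r − g) = $8,760.00 / (0.11 − 0.049) = $143,606.5574
Discount to today: PV = $143,606.5574 / (1 + 0.11)^3 = $143,606.5574 / 1.367631 = $105,003.88

$105003.88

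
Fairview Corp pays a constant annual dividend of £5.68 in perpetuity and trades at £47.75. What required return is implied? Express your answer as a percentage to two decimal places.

11.90%

P = C/r ⇒ r = C/P = £5.68/£47.75 = 0.118953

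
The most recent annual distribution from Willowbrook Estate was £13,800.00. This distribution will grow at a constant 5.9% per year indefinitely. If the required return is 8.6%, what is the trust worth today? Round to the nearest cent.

£541266.67

D₁ = D₀ × (1 + g) = £13,800.00 × 1.059 = £14,614.2000
Growing perpetuity: P = D₁ / (r − g) = £14,614.2000 / (0.086 − 0.059) = £541,266.67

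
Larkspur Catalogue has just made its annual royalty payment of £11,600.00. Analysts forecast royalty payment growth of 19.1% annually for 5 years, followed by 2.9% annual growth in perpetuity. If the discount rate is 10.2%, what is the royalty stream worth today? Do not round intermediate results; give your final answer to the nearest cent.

£314762.81

D_1 = 13815.60000
D_2 = 16454.37960
D_3 = 19597.16610
D_4 = 23340.22483
D_5 = 27798.20777
Terminal value at year 5: TV = D_5×(1+g_2)/(r−g_2) = 28604.35580/0.073 = 391840.49037
P_0 = D_1/(1+r)^1 + D_2/(1+r)^2 + D_3/(1+r)^3 + D_4/(1+r)^4 + D_5/(1+r)^5 + TV/(1+r)^5
    = 12536.84211 + 13549.34569 + 14643.62134 + 15826.27315 + 17104.43859 + 241102.29186 = 314762.81273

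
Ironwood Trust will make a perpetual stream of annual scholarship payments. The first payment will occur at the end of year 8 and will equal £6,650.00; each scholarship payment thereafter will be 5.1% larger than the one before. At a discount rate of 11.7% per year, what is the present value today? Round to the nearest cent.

Value at end of year 7: C₁ / (r − g) = £6,650.00 / (0.117 − 0.051) = £100,757.5758
Discount to today: PV = £100,757.5758 / (1 + 0.117)^7 = £100,757.5758 / 2.169563 = £46,441.42

£46441.42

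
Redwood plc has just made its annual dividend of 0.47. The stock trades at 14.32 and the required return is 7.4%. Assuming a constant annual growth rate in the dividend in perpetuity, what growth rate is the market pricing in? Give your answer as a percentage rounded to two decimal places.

P = D₀(1+g)/(r−g) ⇒ P(r−g) = D₀(1+g) ⇒ g(P+D₀) = P·r − D₀
g = (P·r − D₀)/(P + D₀) = (14.32×0.074 − 0.47) / (14.32 + 0.47) = 0.039870

3.99%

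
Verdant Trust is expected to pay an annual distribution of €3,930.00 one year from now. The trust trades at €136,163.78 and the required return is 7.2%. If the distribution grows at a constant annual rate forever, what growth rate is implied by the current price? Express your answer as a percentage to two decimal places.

4.31%

P = D₁/(r−g) ⇒ g = r − D₁/P = 0.072 − €3,930.00/€136,163.78 = 0.043138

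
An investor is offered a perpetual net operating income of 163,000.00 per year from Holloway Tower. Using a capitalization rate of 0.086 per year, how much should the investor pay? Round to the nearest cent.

1895348.84

Level perpetuity: PV = C / r = 163,000.00 / 0.086 = 1,895,348.84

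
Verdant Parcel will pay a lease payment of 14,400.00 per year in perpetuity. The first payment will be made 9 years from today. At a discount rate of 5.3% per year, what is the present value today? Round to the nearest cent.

179746.17

Value at end of year 8: C / r = 14,400.00 / 0.053 = 271,698.1132
Discount to today: PV = 271,698.1132 / (1 + 0.053)^8 = 271,698.1132 / 1.511565 = 179,746.17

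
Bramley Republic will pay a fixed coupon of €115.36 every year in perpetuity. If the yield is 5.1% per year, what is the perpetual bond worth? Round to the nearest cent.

Level perpetuity: PV = C / r = €115.36 / 0.051 = €2,261.96

€2261.96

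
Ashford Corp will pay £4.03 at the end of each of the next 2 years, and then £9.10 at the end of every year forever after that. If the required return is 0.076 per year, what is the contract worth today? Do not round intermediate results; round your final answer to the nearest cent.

PV of 2-year annuity: £4.03 × [1 − (1+0.076)^−2] / 0.076 = 7.22616
Perpetuity value at year 2: £9.10 / 0.076 = 119.73684
PV of perpetuity: 119.73684 / (1+0.076)^2 = 103.41970
Total PV = 7.22616 + 103.41970 = 110.64586

£110.65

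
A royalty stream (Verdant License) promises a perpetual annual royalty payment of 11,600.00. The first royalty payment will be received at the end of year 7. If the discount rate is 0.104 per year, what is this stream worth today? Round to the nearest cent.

Value at end of year 6: C / r = 11,600.00 / 0.104 = 111,538.4615
Discount to today: PV = 111,538.4615 / (1 + 0.104)^6 = 111,538.4615 / 1.810566 = 61,604.18

61604.18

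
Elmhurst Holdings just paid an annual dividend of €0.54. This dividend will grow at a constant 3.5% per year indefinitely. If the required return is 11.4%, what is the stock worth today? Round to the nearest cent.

D₁ = D₀ × (1 + g) = €0.54 × 1.035 = €0.5589
Growing perpetuity: P = D₁ / (r − g) = €0.5589 / (0.114 − 0.035) = €7.07

€7.07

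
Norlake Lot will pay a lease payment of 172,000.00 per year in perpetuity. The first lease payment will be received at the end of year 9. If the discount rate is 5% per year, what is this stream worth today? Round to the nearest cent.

2328327.41

Value at end of year 8: C / r = 172,000.00 / 0.05 = 3,440,000.0000
Discount to today: PV = 3,440,000.0000 / (1 + 0.05)^8 = 3,440,000.0000 / 1.477455 = 2,328,327.41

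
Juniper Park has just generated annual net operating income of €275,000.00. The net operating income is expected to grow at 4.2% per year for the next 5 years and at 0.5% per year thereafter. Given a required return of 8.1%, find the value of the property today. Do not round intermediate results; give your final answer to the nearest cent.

D_1 = 286550.00000
D_2 = 298585.10000
D_3 = 311125.67420
D_4 = 324192.95252
D_5 = 337809.05652
Terminal value at year 5: TV = D_5×(1+g_2)/(r−g_2) = 339498.10180/0.076 = 4467080.28690
P_0 = D_1/(1+r)^1 + D_2/(1+r)^2 + D_3/(1+r)^3 + D_4/(1+r)^4 + D_5/(1+r)^5 + TV/(1+r)^5
    = 265078.63090 + 255515.20203 + 246296.79974 + 237410.97625 + 228845.73289 + 3026183.70464 = 4259331.04645

€4259331.05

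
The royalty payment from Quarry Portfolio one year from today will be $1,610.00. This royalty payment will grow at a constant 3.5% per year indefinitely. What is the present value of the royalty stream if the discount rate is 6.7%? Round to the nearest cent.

$50312.50

Growing perpetuity: P = D₁ / (r − g) = $1,610.0000 / (0.067 − 0.035) = $50,312.50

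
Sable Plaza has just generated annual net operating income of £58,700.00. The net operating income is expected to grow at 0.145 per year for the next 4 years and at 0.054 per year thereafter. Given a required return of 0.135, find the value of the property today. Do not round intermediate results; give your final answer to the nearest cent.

£1031119.05

D_1 = 67211.50000
D_2 = 76957.16750
D_3 = 88115.95679
D_4 = 100892.77052
Terminal value at year 4: TV = D_4×(1+g_2)/(r−g_2) = 106340.98013/0.081 = 1312851.60654
P_0 = D_1/(1+r)^1 + D_2/(1+r)^2 + D_3/(1+r)^3 + D_4/(1+r)^4 + TV/(1+r)^4
    = 59217.18062 + 59738.91789 + 60265.25197 + 60796.22335 + 791101.47424 = 1031119.04807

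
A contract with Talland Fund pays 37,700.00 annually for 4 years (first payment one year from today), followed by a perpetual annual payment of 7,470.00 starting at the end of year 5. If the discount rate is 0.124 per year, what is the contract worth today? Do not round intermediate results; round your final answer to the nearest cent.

151292.81

PV of 4-year annuity: 37,700.00 × [1 − (1+0.124)^−4] / 0.124 = 113550.04853
Perpetuity value at year 4: 7,470.00 / 0.124 = 60241.93548
PV of perpetuity: 60241.93548 / (1+0.124)^4 = 37742.76141
Total PV = 113550.04853 + 37742.76141 = 151292.80994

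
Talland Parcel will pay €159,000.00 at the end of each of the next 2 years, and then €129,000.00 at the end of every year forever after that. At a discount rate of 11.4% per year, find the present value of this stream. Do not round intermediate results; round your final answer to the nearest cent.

€1182683.06

PV of 2-year annuity: €159,000.00 × [1 − (1+0.114)^−2] / 0.114 = 270851.79968
Perpetuity value at year 2: €129,000.00 / 0.114 = 1131578.94737
PV of perpetuity: 1131578.94737 / (1+0.114)^2 = 911831.26083
Total PV = 270851.79968 + 911831.26083 = 1182683.06052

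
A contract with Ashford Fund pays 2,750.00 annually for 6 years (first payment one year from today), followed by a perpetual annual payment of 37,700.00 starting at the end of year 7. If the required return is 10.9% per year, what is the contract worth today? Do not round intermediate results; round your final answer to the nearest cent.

197587.34

PV of 6-year annuity: 2,750.00 × [1 − (1+0.109)^−6] / 0.109 = 11667.57080
Perpetuity value at year 6: 37,700.00 / 0.109 = 345871.55963
PV of perpetuity: 345871.55963 / (1+0.109)^6 = 185919.77082
Total PV = 11667.57080 + 185919.77082 = 197587.34162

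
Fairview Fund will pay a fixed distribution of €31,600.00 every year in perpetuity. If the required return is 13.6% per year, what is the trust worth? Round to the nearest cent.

€232352.94

Level perpetuity: PV = C / r = €31,600.00 / 0.136 = €232,352.94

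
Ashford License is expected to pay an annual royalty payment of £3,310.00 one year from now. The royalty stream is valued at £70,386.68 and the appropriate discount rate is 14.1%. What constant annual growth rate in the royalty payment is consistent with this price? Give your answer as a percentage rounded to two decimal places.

9.40%

P = D₁/(r−g) ⇒ g = r − D₁/P = 0.141 − £3,310.00/£70,386.68 = 0.093974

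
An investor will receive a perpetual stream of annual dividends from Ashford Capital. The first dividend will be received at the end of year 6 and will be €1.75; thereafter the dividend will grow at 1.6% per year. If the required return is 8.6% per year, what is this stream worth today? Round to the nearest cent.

€16.55

Value at end of year 5: C₁ / (r − g) = €1.75 / (0.086 − 0.016) = €25.0000
Discount to today: PV = €25.0000 / (1 + 0.086)^5 = €25.0000 / 1.510599 = €16.55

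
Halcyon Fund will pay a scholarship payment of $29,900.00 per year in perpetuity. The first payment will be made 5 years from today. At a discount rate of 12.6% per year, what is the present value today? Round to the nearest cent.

$147620.64

Value at end of year 4: C / r = $29,900.00 / 0.126 = $237,301.5873
Discount to today: PV = $237,301.5873 / (1 + 0.126)^4 = $237,301.5873 / 1.607510 = $147,620.64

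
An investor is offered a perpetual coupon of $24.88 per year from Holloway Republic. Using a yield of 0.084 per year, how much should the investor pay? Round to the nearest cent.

$296.19

Level perpetuity: PV = C / r = $24.88 / 0.084 = $296.19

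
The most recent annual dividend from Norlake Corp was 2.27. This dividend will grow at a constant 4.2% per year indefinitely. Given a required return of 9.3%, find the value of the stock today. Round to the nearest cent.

46.38

D₁ = D₀ × (1 + g) = 2.27 × 1.042 = 2.3653
Growing perpetuity: P = D₁ / (r − g) = 2.3653 / (0.093 − 0.042) = 46.38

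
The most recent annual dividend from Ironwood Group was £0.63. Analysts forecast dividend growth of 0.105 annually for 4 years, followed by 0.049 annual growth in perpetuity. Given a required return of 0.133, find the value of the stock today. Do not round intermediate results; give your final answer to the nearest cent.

D_1 = 0.69615
D_2 = 0.76925
D_3 = 0.85002
D_4 = 0.93927
Terminal value at year 4: TV = D_4×(1+g_2)/(r−g_2) = 0.98529/0.084 = 11.72967
P_0 = D_1/(1+r)^1 + D_2/(1+r)^2 + D_3/(1+r)^3 + D_4/(1+r)^4 + TV/(1+r)^4
    = 0.61443 + 0.59925 + 0.58444 + 0.56999 + 7.11814 = 9.48624

£9.49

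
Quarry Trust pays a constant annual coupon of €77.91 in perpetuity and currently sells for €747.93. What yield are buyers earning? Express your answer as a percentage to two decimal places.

10.42%

P = C/r ⇒ r = C/P = €77.91/€747.93 = 0.104168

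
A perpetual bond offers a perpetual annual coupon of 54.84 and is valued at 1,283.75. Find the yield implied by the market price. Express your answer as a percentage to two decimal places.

4.27%

P = C/r ⇒ r = C/P = 54.84/1,283.75 = 0.042719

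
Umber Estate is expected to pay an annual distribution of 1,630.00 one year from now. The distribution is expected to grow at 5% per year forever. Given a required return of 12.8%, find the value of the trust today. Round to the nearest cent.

20897.44

Growing perpetuity: P = D₁ / (r − g) = 1,630.0000 / (0.128 − 0.05) = 20,897.44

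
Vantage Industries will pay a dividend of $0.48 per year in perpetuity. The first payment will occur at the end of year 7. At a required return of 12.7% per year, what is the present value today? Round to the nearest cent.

Value at end of year 6: C / r = $0.48 / 0.127 = $3.7795
Discount to today: PV = $3.7795 / (1 + 0.127)^6 = $3.7795 / 2.049007 = $1.84

$1.84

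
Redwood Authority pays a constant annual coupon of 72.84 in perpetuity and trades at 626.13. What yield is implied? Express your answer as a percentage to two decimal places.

11.63%

P = C/r ⇒ r = C/P = 72.84/626.13 = 0.116334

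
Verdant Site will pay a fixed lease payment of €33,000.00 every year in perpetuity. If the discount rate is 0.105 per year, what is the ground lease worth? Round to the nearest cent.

€314285.71

Level perpetuity: PV = C / r = €33,000.00 / 0.105 = €314,285.71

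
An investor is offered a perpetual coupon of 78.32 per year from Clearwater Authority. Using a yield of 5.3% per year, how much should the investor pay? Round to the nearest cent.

1477.74

Level perpetuity: PV = C / r = 78.32 / 0.053 = 1,477.74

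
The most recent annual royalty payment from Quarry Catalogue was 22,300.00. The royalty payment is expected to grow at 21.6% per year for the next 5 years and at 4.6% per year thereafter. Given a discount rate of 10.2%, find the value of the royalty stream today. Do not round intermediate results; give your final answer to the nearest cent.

D_1 = 27116.80000
D_2 = 32974.02880
D_3 = 40096.41902
D_4 = 48757.24553
D_5 = 59288.81056
Terminal value at year 5: TV = D_5×(1+g_2)/(r−g_2) = 62016.09585/0.056 = 1107430.28303
P_0 = D_1/(1+r)^1 + D_2/(1+r)^2 + D_3/(1+r)^3 + D_4/(1+r)^4 + D_5/(1+r)^5 + TV/(1+r)^5
    = 24606.89655 + 27152.43757 + 29961.31043 + 33060.75633 + 36480.83457 + 681409.87437 = 832672.10983

832672.11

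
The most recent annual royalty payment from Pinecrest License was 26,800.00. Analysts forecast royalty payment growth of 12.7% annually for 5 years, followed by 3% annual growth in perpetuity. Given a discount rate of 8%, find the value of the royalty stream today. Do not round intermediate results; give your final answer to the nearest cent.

835672.42

D_1 = 30203.60000
D_2 = 34039.45720
D_3 = 38362.46826
D_4 = 43234.50173
D_5 = 48725.28345
Terminal value at year 5: TV = D_5×(1+g_2)/(r−g_2) = 50187.04196/0.05 = 1003740.83916
P_0 = D_1/(1+r)^1 + D_2/(1+r)^2 + D_3/(1+r)^3 + D_4/(1+r)^4 + D_5/(1+r)^5 + TV/(1+r)^5
    = 27966.29630 + 29183.34808 + 30453.36415 + 31778.64945 + 33161.60919 + 683129.14931 = 835672.41647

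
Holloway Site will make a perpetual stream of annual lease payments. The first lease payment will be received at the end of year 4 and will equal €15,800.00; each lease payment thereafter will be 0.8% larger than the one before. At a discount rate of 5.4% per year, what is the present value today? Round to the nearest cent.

Value at end of year 3: C₁ / (r − g) = €15,800.00 / (0.054 − 0.008) = €343,478.2609
Discount to today: PV = €343,478.2609 / (1 + 0.054)^3 = €343,478.2609 / 1.170905 = €293,344.14

€293344.14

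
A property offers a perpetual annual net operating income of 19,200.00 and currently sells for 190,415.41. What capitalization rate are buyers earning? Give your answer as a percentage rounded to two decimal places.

P = C/r ⇒ r = C/P = 19,200.00/190,415.41 = 0.100832

10.08%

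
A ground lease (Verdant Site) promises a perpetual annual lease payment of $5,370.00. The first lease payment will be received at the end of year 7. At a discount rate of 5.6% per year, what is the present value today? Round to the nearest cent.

Value at end of year 6: C / r = $5,370.00 / 0.056 = $95,892.8571
Discount to today: PV = $95,892.8571 / (1 + 0.056)^6 = $95,892.8571 / 1.386703 = $69,151.68

$69151.68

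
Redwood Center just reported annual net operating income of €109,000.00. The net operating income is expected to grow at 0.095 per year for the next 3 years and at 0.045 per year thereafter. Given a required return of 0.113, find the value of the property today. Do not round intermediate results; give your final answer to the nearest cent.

€1911647.13

D_1 = 119355.00000
D_2 = 130693.72500
D_3 = 143109.62887
Terminal value at year 3: TV = D_3×(1+g_2)/(r−g_2) = 149549.56217/0.068 = 2199258.26727
P_0 = D_1/(1+r)^1 + D_2/(1+r)^2 + D_3/(1+r)^3 + TV/(1+r)^3
    = 107237.19677 + 105502.90248 + 103796.65608 + 1595110.37648 = 1911647.13180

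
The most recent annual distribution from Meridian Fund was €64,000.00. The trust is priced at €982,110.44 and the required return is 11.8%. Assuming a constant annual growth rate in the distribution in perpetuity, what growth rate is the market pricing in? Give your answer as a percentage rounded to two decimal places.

4.96%

P = D₀(1+g)/(r−g) ⇒ P(r−g) = D₀(1+g) ⇒ g(P+D₀) = P·r − D₀
g = (P·r − D₀)/(P + D₀) = (€982,110.44×0.118 − €64,000.00) / (€982,110.44 + €64,000.00) = 0.049602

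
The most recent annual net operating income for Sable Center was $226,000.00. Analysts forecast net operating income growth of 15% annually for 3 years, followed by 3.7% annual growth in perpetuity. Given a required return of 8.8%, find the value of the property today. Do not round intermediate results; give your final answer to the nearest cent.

$6184800.03

D_1 = 259900.00000
D_2 = 298885.00000
D_3 = 343717.75000
Terminal value at year 3: TV = D_3×(1+g_2)/(r−g_2) = 356435.30675/0.051 = 6988927.58333
P_0 = D_1/(1+r)^1 + D_2/(1+r)^2 + D_3/(1+r)^3 + TV/(1+r)^3
    = 238878.67647 + 252491.24811 + 266879.53614 + 5426550.56825 = 6184800.02897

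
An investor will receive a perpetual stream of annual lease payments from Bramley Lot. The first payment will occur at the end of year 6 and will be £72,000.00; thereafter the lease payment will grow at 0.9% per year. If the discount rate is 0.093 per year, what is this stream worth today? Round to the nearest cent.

£549480.65

Value at end of year 5: C₁ / (r − g) = £72,000.00 / (0.093 − 0.009) = £857,142.8571
Discount to today: PV = £857,142.8571 / (1 + 0.093)^5 = £857,142.8571 / 1.559915 = £549,480.65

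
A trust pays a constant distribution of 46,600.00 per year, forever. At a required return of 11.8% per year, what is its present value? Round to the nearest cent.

Level perpetuity: PV = C / r = 46,600.00 / 0.118 = 394,915.25

394915.25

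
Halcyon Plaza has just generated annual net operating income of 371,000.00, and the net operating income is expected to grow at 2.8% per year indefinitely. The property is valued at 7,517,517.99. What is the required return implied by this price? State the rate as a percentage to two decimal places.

D₁ = 371,000.00 × 1.028 = 381,388.0000
P = D₁/(r − g) ⇒ r = D₁/P + g = 381,388.0000/7,517,517.99 + 0.028 = 0.050733 + 0.028 = 0.078733

7.87%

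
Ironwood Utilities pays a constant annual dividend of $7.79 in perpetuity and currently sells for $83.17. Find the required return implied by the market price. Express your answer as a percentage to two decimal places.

P = C/r ⇒ r = C/P = $7.79/$83.17 = 0.093664

9.37%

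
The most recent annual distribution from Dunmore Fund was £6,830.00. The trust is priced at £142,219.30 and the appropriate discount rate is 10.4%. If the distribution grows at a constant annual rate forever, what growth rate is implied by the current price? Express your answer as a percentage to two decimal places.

P = D₀(1+g)/(r−g) ⇒ P(r−g) = D₀(1+g) ⇒ g(P+D₀) = P·r − D₀
g = (P·r − D₀)/(P + D₀) = (£142,219.30×0.104 − £6,830.00) / (£142,219.30 + £6,830.00) = 0.053411

5.34%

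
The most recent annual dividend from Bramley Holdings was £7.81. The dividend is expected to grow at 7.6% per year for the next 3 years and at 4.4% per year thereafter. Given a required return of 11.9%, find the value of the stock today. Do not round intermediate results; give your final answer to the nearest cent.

£118.33

D_1 = 8.40356
D_2 = 9.04223
D_3 = 9.72944
Terminal value at year 3: TV = D_3×(1+g_2)/(r−g_2) = 10.15754/0.075 = 135.43381
P_0 = D_1/(1+r)^1 + D_2/(1+r)^2 + D_3/(1+r)^3 + TV/(1+r)^3
    = 7.50988 + 7.22130 + 6.94381 + 96.65778 = 118.33277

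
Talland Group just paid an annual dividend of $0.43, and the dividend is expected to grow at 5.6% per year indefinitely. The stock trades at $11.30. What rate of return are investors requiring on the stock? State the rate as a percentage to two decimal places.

D₁ = $0.43 × 1.056 = $0.4541
P = D₁/(r − g) ⇒ r = D₁/P + g = $0.4541/$11.30 + 0.056 = 0.040184 + 0.056 = 0.096184

9.62%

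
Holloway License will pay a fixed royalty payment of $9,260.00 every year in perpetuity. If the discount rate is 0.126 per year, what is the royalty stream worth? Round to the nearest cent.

Level perpetuity: PV = C / r = $9,260.00 / 0.126 = $73,492.06

$73492.06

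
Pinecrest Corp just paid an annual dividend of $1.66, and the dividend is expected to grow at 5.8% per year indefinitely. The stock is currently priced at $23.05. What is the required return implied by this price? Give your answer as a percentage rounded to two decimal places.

D₁ = $1.66 × 1.058 = $1.7563
P = D₁/(r − g) ⇒ r = D₁/P + g = $1.7563/$23.05 + 0.058 = 0.076194 + 0.058 = 0.134194

13.42%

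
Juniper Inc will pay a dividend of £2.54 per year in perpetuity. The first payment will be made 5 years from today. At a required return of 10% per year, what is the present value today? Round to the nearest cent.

Value at end of year 4: C / r = £2.54 / 0.1 = £25.4000
Discount to today: PV = £25.4000 / (1 + 0.1)^4 = £25.4000 / 1.464100 = £17.35

£17.35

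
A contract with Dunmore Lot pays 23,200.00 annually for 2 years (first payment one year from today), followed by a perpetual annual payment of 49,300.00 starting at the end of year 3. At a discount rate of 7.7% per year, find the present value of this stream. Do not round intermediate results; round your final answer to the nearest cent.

593524.38

PV of 2-year annuity: 23,200.00 × [1 − (1+0.077)^−2] / 0.077 = 41542.54269
Perpetuity value at year 2: 49,300.00 / 0.077 = 640259.74026
PV of perpetuity: 640259.74026 / (1+0.077)^2 = 551981.83704
Total PV = 41542.54269 + 551981.83704 = 593524.37973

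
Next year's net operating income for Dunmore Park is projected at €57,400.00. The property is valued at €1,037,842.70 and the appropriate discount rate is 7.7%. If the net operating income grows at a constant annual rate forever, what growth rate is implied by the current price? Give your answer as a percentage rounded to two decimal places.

2.17%

P = D₁/(r−g) ⇒ g = r − D₁/P = 0.077 − €57,400.00/€1,037,842.70 = 0.021693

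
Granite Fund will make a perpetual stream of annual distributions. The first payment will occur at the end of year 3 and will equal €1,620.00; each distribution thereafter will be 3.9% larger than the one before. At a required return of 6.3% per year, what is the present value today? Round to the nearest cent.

Value at end of year 2: C₁ / (r − g) = €1,620.00 / (0.063 − 0.039) = €67,500.0000
Discount to today: PV = €67,500.0000 / (1 + 0.063)^2 = €67,500.0000 / 1.129969 = €59,736.15

€59736.15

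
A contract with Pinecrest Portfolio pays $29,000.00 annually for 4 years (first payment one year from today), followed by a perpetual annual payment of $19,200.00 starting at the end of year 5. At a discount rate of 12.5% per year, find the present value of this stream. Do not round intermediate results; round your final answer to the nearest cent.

PV of 4-year annuity: $29,000.00 × [1 − (1+0.125)^−4] / 0.125 = 87163.54214
Perpetuity value at year 4: $19,200.00 / 0.125 = 153600.00000
PV of perpetuity: 153600.00000 / (1+0.125)^4 = 95891.72382
Total PV = 87163.54214 + 95891.72382 = 183055.26597

$183055.27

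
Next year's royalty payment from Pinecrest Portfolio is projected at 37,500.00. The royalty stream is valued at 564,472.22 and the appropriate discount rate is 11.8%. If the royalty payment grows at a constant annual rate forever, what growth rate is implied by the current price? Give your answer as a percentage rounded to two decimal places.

P = D₁/(r−g) ⇒ g = r − D₁/P = 0.118 − 37,500.00/564,472.22 = 0.051566

5.16%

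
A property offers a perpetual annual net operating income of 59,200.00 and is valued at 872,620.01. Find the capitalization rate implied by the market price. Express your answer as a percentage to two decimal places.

P = C/r ⇒ r = C/P = 59,200.00/872,620.01 = 0.067842

6.78%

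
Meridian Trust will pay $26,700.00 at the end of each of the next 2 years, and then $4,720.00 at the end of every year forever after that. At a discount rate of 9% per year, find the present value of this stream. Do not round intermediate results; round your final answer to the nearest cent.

PV of 2-year annuity: $26,700.00 × [1 − (1+0.09)^−2] / 0.09 = 46968.26866
Perpetuity value at year 2: $4,720.00 / 0.09 = 52444.44444
PV of perpetuity: 52444.44444 / (1+0.09)^2 = 44141.43965
Total PV = 46968.26866 + 44141.43965 = 91109.70831

$91109.71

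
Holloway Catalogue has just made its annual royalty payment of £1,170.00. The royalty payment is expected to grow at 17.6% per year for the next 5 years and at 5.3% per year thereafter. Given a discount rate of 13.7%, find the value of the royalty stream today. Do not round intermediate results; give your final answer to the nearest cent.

D_1 = 1375.92000
D_2 = 1618.08192
D_3 = 1902.86434
D_4 = 2237.76846
D_5 = 2631.61571
Terminal value at year 5: TV = D_5×(1+g_2)/(r−g_2) = 2771.09134/0.084 = 32989.18266
P_0 = D_1/(1+r)^1 + D_2/(1+r)^2 + D_3/(1+r)^3 + D_4/(1+r)^4 + D_5/(1+r)^5 + TV/(1+r)^5
    = 1210.13193 + 1251.64041 + 1294.57267 + 1338.97753 + 1384.90552 + 17360.77994 = 23841.00800

£23841.01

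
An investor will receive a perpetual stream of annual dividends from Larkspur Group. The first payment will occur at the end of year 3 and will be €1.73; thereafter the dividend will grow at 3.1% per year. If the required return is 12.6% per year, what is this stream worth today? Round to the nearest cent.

Value at end of year 2: C₁ / (r − g) = €1.73 / (0.126 − 0.031) = €18.2105
Discount to today: PV = €18.2105 / (1 + 0.126)^2 = €18.2105 / 1.267876 = €14.36

€14.36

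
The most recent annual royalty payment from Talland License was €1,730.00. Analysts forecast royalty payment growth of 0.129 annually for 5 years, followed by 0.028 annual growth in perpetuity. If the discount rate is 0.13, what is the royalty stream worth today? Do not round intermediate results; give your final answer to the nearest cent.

€25985.74

D_1 = 1953.17000
D_2 = 2205.12893
D_3 = 2489.59056
D_4 = 2810.74774
D_5 = 3173.33420
Terminal value at year 5: TV = D_5×(1+g_2)/(r−g_2) = 3262.18756/0.102 = 31982.23099
P_0 = D_1/(1+r)^1 + D_2/(1+r)^2 + D_3/(1+r)^3 + D_4/(1+r)^4 + D_5/(1+r)^5 + TV/(1+r)^5
    = 1728.46903 + 1726.93941 + 1725.41114 + 1723.88423 + 1722.35867 + 17358.67365 = 25985.73612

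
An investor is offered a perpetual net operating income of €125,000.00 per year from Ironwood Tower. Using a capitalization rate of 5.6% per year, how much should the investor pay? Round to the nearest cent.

€2232142.86

Level perpetuity: PV = C / r = €125,000.00 / 0.056 = €2,232,142.86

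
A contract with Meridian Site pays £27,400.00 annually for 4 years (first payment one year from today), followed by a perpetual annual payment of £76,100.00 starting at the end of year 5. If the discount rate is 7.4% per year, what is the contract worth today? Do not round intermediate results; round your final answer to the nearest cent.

£864899.89

PV of 4-year annuity: £27,400.00 × [1 − (1+0.074)^−4] / 0.074 = 91977.63224
Perpetuity value at year 4: £76,100.00 / 0.074 = 1028378.37838
PV of perpetuity: 1028378.37838 / (1+0.074)^4 = 772922.25380
Total PV = 91977.63224 + 772922.25380 = 864899.88604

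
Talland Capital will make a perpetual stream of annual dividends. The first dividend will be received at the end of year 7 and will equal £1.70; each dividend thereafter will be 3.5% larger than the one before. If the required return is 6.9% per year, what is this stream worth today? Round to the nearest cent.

£33.50

Value at end of year 6: C₁ / (r − g) = £1.70 / (0.069 − 0.035) = £50.0000
Discount to today: PV = £50.0000 / (1 + 0.069)^6 = £50.0000 / 1.492335 = £33.50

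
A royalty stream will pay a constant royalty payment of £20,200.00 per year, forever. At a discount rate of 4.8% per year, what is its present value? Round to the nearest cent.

Level perpetuity: PV = C / r = £20,200.00 / 0.048 = £420,833.33

£420833.33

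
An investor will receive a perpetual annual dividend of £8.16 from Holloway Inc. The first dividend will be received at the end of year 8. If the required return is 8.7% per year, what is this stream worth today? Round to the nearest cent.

£52.31

Value at end of year 7: C / r = £8.16 / 0.087 = £93.7931
Discount to today: PV = £93.7931 / (1 + 0.087)^7 = £93.7931 / 1.793109 = £52.31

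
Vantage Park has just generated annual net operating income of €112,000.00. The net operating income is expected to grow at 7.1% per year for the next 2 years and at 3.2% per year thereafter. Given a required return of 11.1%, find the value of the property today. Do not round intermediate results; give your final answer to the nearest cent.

D_1 = 119952.00000
D_2 = 128468.59200
Terminal value at year 2: TV = D_2×(1+g_2)/(r−g_2) = 132579.58694/0.079 = 1678222.61954
P_0 = D_1/(1+r)^1 + D_2/(1+r)^2 + TV/(1+r)^2
    = 107967.59676 + 104080.37455 + 1359632.23468 = 1571680.20600

€1571680.21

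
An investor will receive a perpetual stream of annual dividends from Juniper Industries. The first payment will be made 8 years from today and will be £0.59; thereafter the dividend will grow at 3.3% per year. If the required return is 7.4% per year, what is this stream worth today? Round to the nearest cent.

£8.73

Value at end of year 7: C₁ / (r − g) = £0.59 / (0.074 − 0.033) = £14.3902
Discount to today: PV = £14.3902 / (1 + 0.074)^7 = £14.3902 / 1.648276 = £8.73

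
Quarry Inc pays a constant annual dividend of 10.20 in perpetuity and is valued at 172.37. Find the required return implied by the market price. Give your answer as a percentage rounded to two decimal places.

5.92%

P = C/r ⇒ r = C/P = 10.20/172.37 = 0.059175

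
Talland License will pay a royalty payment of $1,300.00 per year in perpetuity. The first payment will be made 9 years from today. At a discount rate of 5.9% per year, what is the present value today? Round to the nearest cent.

Value at end of year 8: C / r = $1,300.00 / 0.059 = $22,033.8983
Discount to today: PV = $22,033.8983 / (1 + 0.059)^8 = $22,033.8983 / 1.581859 = $13,929.12

$13929.12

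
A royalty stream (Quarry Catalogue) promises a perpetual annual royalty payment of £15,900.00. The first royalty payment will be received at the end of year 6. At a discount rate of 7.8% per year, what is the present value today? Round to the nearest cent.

£140026.01

Value at end of year 5: C / r = £15,900.00 / 0.078 = £203,846.1538
Discount to today: PV = £203,846.1538 / (1 + 0.078)^5 = £203,846.1538 / 1.455773 = £140,026.01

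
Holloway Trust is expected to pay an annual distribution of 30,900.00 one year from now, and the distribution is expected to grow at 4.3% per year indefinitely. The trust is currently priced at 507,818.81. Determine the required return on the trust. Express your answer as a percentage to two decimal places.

10.38%

P = D₁/(r − g) ⇒ r = D₁/P + g = 30,900.0000/507,818.81 + 0.043 = 0.060848 + 0.043 = 0.103848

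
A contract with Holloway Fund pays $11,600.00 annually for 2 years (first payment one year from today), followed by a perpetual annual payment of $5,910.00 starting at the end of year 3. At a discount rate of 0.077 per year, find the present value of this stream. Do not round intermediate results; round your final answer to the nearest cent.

PV of 2-year annuity: $11,600.00 × [1 − (1+0.077)^−2] / 0.077 = 20771.27135
Perpetuity value at year 2: $5,910.00 / 0.077 = 76753.24675
PV of perpetuity: 76753.24675 / (1+0.077)^2 = 66170.64213
Total PV = 20771.27135 + 66170.64213 = 86941.91347

$86941.91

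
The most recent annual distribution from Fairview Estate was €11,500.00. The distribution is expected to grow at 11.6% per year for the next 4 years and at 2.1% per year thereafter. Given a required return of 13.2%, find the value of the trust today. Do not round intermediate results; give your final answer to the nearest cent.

D_1 = 12834.00000
D_2 = 14322.74400
D_3 = 15984.18230
D_4 = 17838.34745
Terminal value at year 4: TV = D_4×(1+g_2)/(r−g_2) = 18212.95275/0.111 = 164080.65539
P_0 = D_1/(1+r)^1 + D_2/(1+r)^2 + D_3/(1+r)^3 + D_4/(1+r)^4 + TV/(1+r)^4
    = 11337.45583 + 11177.20910 + 11019.22735 + 10863.47855 + 99924.42886 = 144321.79970

€144321.80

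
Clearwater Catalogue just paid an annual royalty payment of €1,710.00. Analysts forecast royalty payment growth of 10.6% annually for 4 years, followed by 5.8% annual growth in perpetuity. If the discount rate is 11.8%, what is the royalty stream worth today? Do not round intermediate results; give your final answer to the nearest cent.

€35537.53

D_1 = 1891.26000
D_2 = 2091.73356
D_3 = 2313.45732
D_4 = 2558.68379
Terminal value at year 4: TV = D_4×(1+g_2)/(r−g_2) = 2707.08745/0.06 = 45118.12422
P_0 = D_1/(1+r)^1 + D_2/(1+r)^2 + D_3/(1+r)^3 + D_4/(1+r)^4 + TV/(1+r)^4
    = 1691.64580 + 1673.48860 + 1655.52629 + 1637.75677 + 28879.11109 = 35537.52854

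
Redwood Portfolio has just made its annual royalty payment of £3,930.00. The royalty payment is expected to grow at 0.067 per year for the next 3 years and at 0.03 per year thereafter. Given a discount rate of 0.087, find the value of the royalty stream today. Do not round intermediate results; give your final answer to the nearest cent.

D_1 = 4193.31000
D_2 = 4474.26177
D_3 = 4774.03731
Terminal value at year 3: TV = D_3×(1+g_2)/(r−g_2) = 4917.25843/0.057 = 86267.69172
P_0 = D_1/(1+r)^1 + D_2/(1+r)^2 + D_3/(1+r)^3 + TV/(1+r)^3
    = 3857.69089 + 3786.71222 + 3717.03950 + 67167.55590 = 78528.99851

£78529.00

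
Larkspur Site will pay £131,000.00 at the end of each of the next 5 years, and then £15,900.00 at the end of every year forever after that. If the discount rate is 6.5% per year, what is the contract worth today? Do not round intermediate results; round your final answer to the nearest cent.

PV of 5-year annuity: £131,000.00 × [1 − (1+0.065)^−5] / 0.065 = 544394.00640
Perpetuity value at year 5: £15,900.00 / 0.065 = 244615.38462
PV of perpetuity: 244615.38462 / (1+0.065)^5 = 178540.08155
Total PV = 544394.00640 + 178540.08155 = 722934.08795

£722934.09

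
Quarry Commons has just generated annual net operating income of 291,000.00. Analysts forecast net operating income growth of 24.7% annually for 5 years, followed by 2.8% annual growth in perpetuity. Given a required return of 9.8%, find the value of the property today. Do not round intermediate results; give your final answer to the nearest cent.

10240393.35

D_1 = 362877.00000
D_2 = 452507.61900
D_3 = 564277.00089
D_4 = 703653.42011
D_5 = 877455.81488
Terminal value at year 5: TV = D_5×(1+g_2)/(r−g_2) = 902024.57770/0.07 = 12886065.39569
P_0 = D_1/(1+r)^1 + D_2/(1+r)^2 + D_3/(1+r)^3 + D_4/(1+r)^4 + D_5/(1+r)^5 + TV/(1+r)^5
    = 330489.07104 + 375336.85937 + 426270.54975 + 484116.00687 + 549811.16627 + 8074369.69898 = 10240393.35228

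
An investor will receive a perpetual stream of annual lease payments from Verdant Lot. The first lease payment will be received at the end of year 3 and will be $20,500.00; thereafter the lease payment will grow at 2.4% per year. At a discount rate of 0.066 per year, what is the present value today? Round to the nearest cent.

Value at end of year 2: C₁ / (r − g) = $20,500.00 / (0.066 − 0.024) = $488,095.2381
Discount to today: PV = $488,095.2381 / (1 + 0.066)^2 = $488,095.2381 / 1.136356 = $429,526.70

$429526.70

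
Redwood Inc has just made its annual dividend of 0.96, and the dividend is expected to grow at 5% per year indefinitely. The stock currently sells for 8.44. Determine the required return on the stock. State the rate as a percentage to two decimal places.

D₁ = 0.96 × 1.05 = 1.0080
P = D₁/(r − g) ⇒ r = D₁/P + g = 1.0080/8.44 + 0.05 = 0.119431 + 0.05 = 0.169431

16.94%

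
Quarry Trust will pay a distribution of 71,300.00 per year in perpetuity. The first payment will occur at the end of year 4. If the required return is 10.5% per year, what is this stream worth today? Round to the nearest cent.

Value at end of year 3: C / r = 71,300.00 / 0.105 = 679,047.6190
Discount to today: PV = 679,047.6190 / (1 + 0.105)^3 = 679,047.6190 / 1.349233 = 503,284.32

503284.32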